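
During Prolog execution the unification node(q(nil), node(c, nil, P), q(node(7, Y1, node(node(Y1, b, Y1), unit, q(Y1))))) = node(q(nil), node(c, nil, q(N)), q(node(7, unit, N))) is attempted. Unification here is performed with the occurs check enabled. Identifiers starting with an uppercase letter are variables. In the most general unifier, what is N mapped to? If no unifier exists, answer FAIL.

Decompose node/3: q(nil) = q(nil),  node(c, nil, P) = node(c, nil, q(N)),  q(node(7, Y1, node(node(Y1, b, Y1), unit, q(Y1)))) = q(node(7, unit, N)).
Delete trivial equation q(nil) = q(nil).
Decompose node/3: c = c,  nil = nil,  P = q(N).
Delete trivial equation c = c.
Delete trivial equation nil = nil.
Bind P := q(N); no other remaining equation mentions P.
Decompose q/1: node(7, Y1, node(node(Y1, b, Y1), unit, q(Y1))) = node(7, unit, N).
Decompose node/3: 7 = 7,  Y1 = unit,  node(node(Y1, b, Y1), unit, q(Y1)) = N.
Delete trivial equation 7 = 7.
Bind Y1 := unit; substituting into the remaining equation gives: node(node(unit, b, unit), unit, q(unit)) = N.
Bind N := node(node(unit, b, unit), unit, q(unit)). Substituting into the earlier binding gives P := q(node(node(unit, b, unit), unit, q(unit))).
MGU = { P ↦ q(node(node(unit, b, unit), unit, q(unit))), Y1 ↦ unit, N ↦ node(node(unit, b, unit), unit, q(unit)) }, so N ↦ node(node(unit, b, unit), unit, q(unit)).

node(node(unit, b, unit), unit, q(unit))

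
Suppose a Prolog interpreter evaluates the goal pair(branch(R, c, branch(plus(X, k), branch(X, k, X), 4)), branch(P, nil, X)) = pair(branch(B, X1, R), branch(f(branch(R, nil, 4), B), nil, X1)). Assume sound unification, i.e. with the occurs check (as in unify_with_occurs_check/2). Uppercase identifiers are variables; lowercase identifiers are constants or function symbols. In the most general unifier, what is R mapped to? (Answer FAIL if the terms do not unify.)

Decompose pair/2: branch(R, c, branch(plus(X, k), branch(X, k, X), 4)) = branch(B, X1, R),  branch(P, nil, X) = branch(f(branch(R, nil, 4), B), nil, X1).
Decompose branch/3: R = B,  c = X1,  branch(plus(X, k), branch(X, k, X), 4) = R.
Bind R := B; substituting into the 2 remaining equations that mention R gives: branch(plus(X, k), branch(X, k, X), 4) = B,  branch(P, nil, X) = branch(f(branch(B, nil, 4), B), nil, X1).
Bind X1 := c; substituting into the one remaining equation that mentions X1 gives: branch(P, nil, X) = branch(f(branch(B, nil, 4), B), nil, c).
Bind B := branch(plus(X, k), branch(X, k, X), 4); substituting into the remaining equation gives: branch(P, nil, X) = branch(f(branch(branch(plus(X, k), branch(X, k, X), 4), nil, 4), branch(plus(X, k), branch(X, k, X), 4)), nil, c). Substituting into the earlier binding gives R := branch(plus(X, k), branch(X, k, X), 4).
Decompose branch/3: P = f(branch(branch(plus(X, k), branch(X, k, X), 4), nil, 4), branch(plus(X, k), branch(X, k, X), 4)),  nil = nil,  X = c.
Bind P := f(branch(branch(plus(X, k), branch(X, k, X), 4), nil, 4), branch(plus(X, k), branch(X, k, X), 4)); no other remaining equation mentions P.
Delete trivial equation nil = nil.
Bind X := c. Substituting into the earlier bindings gives R := branch(plus(c, k), branch(c, k, c), 4), B := branch(plus(c, k), branch(c, k, c), 4), P := f(branch(branch(plus(c, k), branch(c, k, c), 4), nil, 4), branch(plus(c, k), branch(c, k, c), 4)).
MGU = { R -> branch(plus(c, k), branch(c, k, c), 4), X1 -> c, B -> branch(plus(c, k), branch(c, k, c), 4), P -> f(branch(branch(plus(c, k), branch(c, k, c), 4), nil, 4), branch(plus(c, k), branch(c, k, c), 4)), X -> c }, so R -> branch(plus(c, k), branch(c, k, c), 4).

branch(plus(c, k), branch(c, k, c), 4)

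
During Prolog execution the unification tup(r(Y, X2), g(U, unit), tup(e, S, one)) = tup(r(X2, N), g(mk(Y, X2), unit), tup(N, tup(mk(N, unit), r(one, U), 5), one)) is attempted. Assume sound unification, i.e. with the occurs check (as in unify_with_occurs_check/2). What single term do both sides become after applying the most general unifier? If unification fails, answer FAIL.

Decompose tup/3: r(Y, X2) = r(X2, N),  g(U, unit) = g(mk(Y, X2), unit),  tup(e, S, one) = tup(N, tup(mk(N, unit), r(one, U), 5), one).
Decompose r/2: Y = X2,  X2 = N.
Bind Y := X2; substituting into the one remaining equation that mentions Y gives: g(U, unit) = g(mk(X2, X2), unit).
Bind X2 := N; substituting into the one remaining equation that mentions X2 gives: g(U, unit) = g(mk(N, N), unit). Substituting into the earlier binding gives Y := N.
Decompose g/2: U = mk(N, N),  unit = unit.
Bind U := mk(N, N); substituting into the one remaining equation that mentions U gives: tup(e, S, one) = tup(N, tup(mk(N, unit), r(one, mk(N, N)), 5), one).
Delete trivial equation unit = unit.
Decompose tup/3: e = N,  S = tup(mk(N, unit), r(one, mk(N, N)), 5),  one = one.
Bind N := e; substituting into the one remaining equation that mentions N gives: S = tup(mk(e, unit), r(one, mk(e, e)), 5). Substituting into the earlier bindings gives Y := e, X2 := e, U := mk(e, e).
Bind S := tup(mk(e, unit), r(one, mk(e, e)), 5); no other remaining equation mentions S.
Delete trivial equation one = one.
Applying the MGU to either side gives tup(r(e, e), g(mk(e, e), unit), tup(e, tup(mk(e, unit), r(one, mk(e, e)), 5), one)).

tup(r(e, e), g(mk(e, e), unit), tup(e, tup(mk(e, unit), r(one, mk(e, e)), 5), one))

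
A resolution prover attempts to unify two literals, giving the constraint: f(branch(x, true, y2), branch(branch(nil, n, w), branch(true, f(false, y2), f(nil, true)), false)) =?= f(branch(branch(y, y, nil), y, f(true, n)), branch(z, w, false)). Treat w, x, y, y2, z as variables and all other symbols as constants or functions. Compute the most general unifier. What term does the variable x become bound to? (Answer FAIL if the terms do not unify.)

branch(true, true, nil)

Decompose f/2: branch(x, true, y2) =?= branch(branch(y, y, nil), y, f(true, n)),  branch(branch(nil, n, w), branch(true, f(false, y2), f(nil, true)), false) =?= branch(z, w, false).
Decompose branch/3: x =?= branch(y, y, nil),  true =?= y,  y2 =?= f(true, n).
Bind x := branch(y, y, nil); no other remaining equation mentions x.
Bind y := true; no other remaining equation mentions y. Substituting into the earlier binding gives x := branch(true, true, nil).
Bind y2 := f(true, n); substituting into the remaining equation gives: branch(branch(nil, n, w), branch(true, f(false, f(true, n)), f(nil, true)), false) =?= branch(z, w, false).
Decompose branch/3: branch(nil, n, w) =?= z,  branch(true, f(false, f(true, n)), f(nil, true)) =?= w,  false =?= false.
Bind z := branch(nil, n, w); no other remaining equation mentions z.
Bind w := branch(true, f(false, f(true, n)), f(nil, true)); no other remaining equation mentions w. Substituting into the earlier binding gives z := branch(nil, n, branch(true, f(false, f(true, n)), f(nil, true))).
Delete trivial equation false =?= false.
MGU = { x -> branch(true, true, nil), y -> true, y2 -> f(true, n), z -> branch(nil, n, branch(true, f(false, f(true, n)), f(nil, true))), w -> branch(true, f(false, f(true, n)), f(nil, true)) }, so x -> branch(true, true, nil).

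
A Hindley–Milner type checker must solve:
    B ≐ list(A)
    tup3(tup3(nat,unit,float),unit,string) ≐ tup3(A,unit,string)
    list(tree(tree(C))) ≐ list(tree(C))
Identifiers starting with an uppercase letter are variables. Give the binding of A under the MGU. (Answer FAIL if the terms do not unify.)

FAIL

Bind B := list(A); no other remaining equation mentions B.
Decompose tup3/3: tup3(nat,unit,float) ≐ A,  unit ≐ unit,  string ≐ string.
Bind A := tup3(nat,unit,float); no other remaining equation mentions A. Substituting into the earlier binding gives B := list(tup3(nat,unit,float)).
Delete trivial equation unit ≐ unit.
Delete trivial equation string ≐ string.
Decompose list/1: tree(tree(C)) ≐ tree(C).
Decompose tree/1: tree(C) ≐ C.
Occurs check fails: C occurs in tree(C); the equation C ≐ tree(C) has no finite solution.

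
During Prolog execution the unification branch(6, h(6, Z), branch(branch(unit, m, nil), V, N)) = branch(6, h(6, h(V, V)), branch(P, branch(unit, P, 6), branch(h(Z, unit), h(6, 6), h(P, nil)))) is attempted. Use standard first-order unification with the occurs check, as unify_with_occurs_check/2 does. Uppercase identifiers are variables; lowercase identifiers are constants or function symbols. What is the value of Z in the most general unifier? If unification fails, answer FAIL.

Decompose branch/3: 6 = 6,  h(6, Z) = h(6, h(V, V)),  branch(branch(unit, m, nil), V, N) = branch(P, branch(unit, P, 6), branch(h(Z, unit), h(6, 6), h(P, nil))).
Delete trivial equation 6 = 6.
Decompose h/2: 6 = 6,  Z = h(V, V).
Delete trivial equation 6 = 6.
Bind Z := h(V, V); substituting into the remaining equation gives: branch(branch(unit, m, nil), V, N) = branch(P, branch(unit, P, 6), branch(h(h(V, V), unit), h(6, 6), h(P, nil))).
Decompose branch/3: branch(unit, m, nil) = P,  V = branch(unit, P, 6),  N = branch(h(h(V, V), unit), h(6, 6), h(P, nil)).
Bind P := branch(unit, m, nil); substituting into the remaining equations gives: V = branch(unit, branch(unit, m, nil), 6),  N = branch(h(h(V, V), unit), h(6, 6), h(branch(unit, m, nil), nil)).
Bind V := branch(unit, branch(unit, m, nil), 6); substituting into the remaining equation gives: N = branch(h(h(branch(unit, branch(unit, m, nil), 6), branch(unit, branch(unit, m, nil), 6)), unit), h(6, 6), h(branch(unit, m, nil), nil)). Substituting into the earlier binding gives Z := h(branch(unit, branch(unit, m, nil), 6), branch(unit, branch(unit, m, nil), 6)).
Bind N := branch(h(h(branch(unit, branch(unit, m, nil), 6), branch(unit, branch(unit, m, nil), 6)), unit), h(6, 6), h(branch(unit, m, nil), nil)).
MGU = { Z ↦ h(branch(unit, branch(unit, m, nil), 6), branch(unit, branch(unit, m, nil), 6)), P ↦ branch(unit, m, nil), V ↦ branch(unit, branch(unit, m, nil), 6), N ↦ branch(h(h(branch(unit, branch(unit, m, nil), 6), branch(unit, branch(unit, m, nil), 6)), unit), h(6, 6), h(branch(unit, m, nil), nil)) }, so Z ↦ h(branch(unit, branch(unit, m, nil), 6), branch(unit, branch(unit, m, nil), 6)).

h(branch(unit, branch(unit, m, nil), 6), branch(unit, branch(unit, m, nil), 6))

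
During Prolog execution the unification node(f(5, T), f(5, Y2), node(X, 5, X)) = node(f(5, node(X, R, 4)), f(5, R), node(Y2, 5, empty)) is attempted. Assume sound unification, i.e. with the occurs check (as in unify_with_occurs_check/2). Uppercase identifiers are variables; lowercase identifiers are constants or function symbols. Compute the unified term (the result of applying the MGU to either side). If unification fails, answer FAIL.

node(f(5, node(empty, empty, 4)), f(5, empty), node(empty, 5, empty))

Decompose node/3: f(5, T) = f(5, node(X, R, 4)),  f(5, Y2) = f(5, R),  node(X, 5, X) = node(Y2, 5, empty).
Decompose f/2: 5 = 5,  T = node(X, R, 4).
Delete trivial equation 5 = 5.
Bind T := node(X, R, 4); no other remaining equation mentions T.
Decompose f/2: 5 = 5,  Y2 = R.
Delete trivial equation 5 = 5.
Bind Y2 := R; substituting into the remaining equation gives: node(X, 5, X) = node(R, 5, empty).
Decompose node/3: X = R,  5 = 5,  X = empty.
Bind X := R; substituting into the one remaining equation that mentions X gives: R = empty. Substituting into the earlier binding gives T := node(R, R, 4).
Delete trivial equation 5 = 5.
Bind R := empty. Substituting into the earlier bindings gives T := node(empty, empty, 4), Y2 := empty, X := empty.
Applying the MGU to either side gives node(f(5, node(empty, empty, 4)), f(5, empty), node(empty, 5, empty)).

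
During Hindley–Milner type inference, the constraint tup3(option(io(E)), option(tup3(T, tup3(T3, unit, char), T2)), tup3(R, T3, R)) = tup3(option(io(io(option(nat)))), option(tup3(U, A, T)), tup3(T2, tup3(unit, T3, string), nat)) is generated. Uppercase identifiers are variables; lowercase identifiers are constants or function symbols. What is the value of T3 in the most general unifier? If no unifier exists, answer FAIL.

Decompose tup3/3: option(io(E)) = option(io(io(option(nat)))),  option(tup3(T, tup3(T3, unit, char), T2)) = option(tup3(U, A, T)),  tup3(R, T3, R) = tup3(T2, tup3(unit, T3, string), nat).
Decompose option/1: io(E) = io(io(option(nat))).
Decompose io/1: E = io(option(nat)).
Bind E := io(option(nat)); no other remaining equation mentions E.
Decompose option/1: tup3(T, tup3(T3, unit, char), T2) = tup3(U, A, T).
Decompose tup3/3: T = U,  tup3(T3, unit, char) = A,  T2 = T.
Bind T := U; substituting into the one remaining equation that mentions T gives: T2 = U.
Bind A := tup3(T3, unit, char); no other remaining equation mentions A.
Bind T2 := U; substituting into the remaining equation gives: tup3(R, T3, R) = tup3(U, tup3(unit, T3, string), nat).
Decompose tup3/3: R = U,  T3 = tup3(unit, T3, string),  R = nat.
Bind R := U; substituting into the one remaining equation that mentions R gives: U = nat.
Occurs check fails: T3 occurs in tup3(unit, T3, string); the equation T3 = tup3(unit, T3, string) has no finite solution.

FAIL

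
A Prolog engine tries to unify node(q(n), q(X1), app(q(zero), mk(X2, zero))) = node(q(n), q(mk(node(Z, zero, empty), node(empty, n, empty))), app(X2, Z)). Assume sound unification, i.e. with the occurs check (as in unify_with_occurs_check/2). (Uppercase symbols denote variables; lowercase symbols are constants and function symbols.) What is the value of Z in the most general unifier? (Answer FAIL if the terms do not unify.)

mk(q(zero), zero)

Decompose node/3: q(n) = q(n),  q(X1) = q(mk(node(Z, zero, empty), node(empty, n, empty))),  app(q(zero), mk(X2, zero)) = app(X2, Z).
Delete trivial equation q(n) = q(n).
Decompose q/1: X1 = mk(node(Z, zero, empty), node(empty, n, empty)).
Bind X1 := mk(node(Z, zero, empty), node(empty, n, empty)); no other remaining equation mentions X1.
Decompose app/2: q(zero) = X2,  mk(X2, zero) = Z.
Bind X2 := q(zero); substituting into the remaining equation gives: mk(q(zero), zero) = Z.
Bind Z := mk(q(zero), zero). Substituting into the earlier binding gives X1 := mk(node(mk(q(zero), zero), zero, empty), node(empty, n, empty)).
MGU = { X1 ↦ mk(node(mk(q(zero), zero), zero, empty), node(empty, n, empty)), X2 ↦ q(zero), Z ↦ mk(q(zero), zero) }, so Z ↦ mk(q(zero), zero).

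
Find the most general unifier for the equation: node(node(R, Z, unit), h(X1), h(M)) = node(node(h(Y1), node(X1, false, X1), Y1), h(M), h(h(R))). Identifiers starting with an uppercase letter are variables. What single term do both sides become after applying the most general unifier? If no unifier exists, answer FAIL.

Decompose node/3: node(R, Z, unit) = node(h(Y1), node(X1, false, X1), Y1),  h(X1) = h(M),  h(M) = h(h(R)).
Decompose node/3: R = h(Y1),  Z = node(X1, false, X1),  unit = Y1.
Bind R := h(Y1); substituting into the one remaining equation that mentions R gives: h(M) = h(h(h(Y1))).
Bind Z := node(X1, false, X1); no other remaining equation mentions Z.
Bind Y1 := unit; substituting into the one remaining equation that mentions Y1 gives: h(M) = h(h(h(unit))). Substituting into the earlier binding gives R := h(unit).
Decompose h/1: X1 = M.
Bind X1 := M; no other remaining equation mentions X1. Substituting into the earlier binding gives Z := node(M, false, M).
Decompose h/1: M = h(h(unit)).
Bind M := h(h(unit)). Substituting into the earlier bindings gives Z := node(h(h(unit)), false, h(h(unit))), X1 := h(h(unit)).
Applying the MGU to either side gives node(node(h(unit), node(h(h(unit)), false, h(h(unit))), unit), h(h(h(unit))), h(h(h(unit)))).

node(node(h(unit), node(h(h(unit)), false, h(h(unit))), unit), h(h(h(unit))), h(h(h(unit))))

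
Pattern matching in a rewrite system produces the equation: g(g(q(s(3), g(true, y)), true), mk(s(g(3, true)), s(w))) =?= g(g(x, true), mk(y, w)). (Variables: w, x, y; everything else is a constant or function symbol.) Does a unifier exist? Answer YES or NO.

Decompose g/2: g(q(s(3), g(true, y)), true) =?= g(x, true),  mk(s(g(3, true)), s(w)) =?= mk(y, w).
Decompose g/2: q(s(3), g(true, y)) =?= x,  true =?= true.
Bind x := q(s(3), g(true, y)); no other remaining equation mentions x.
Delete trivial equation true =?= true.
Decompose mk/2: s(g(3, true)) =?= y,  s(w) =?= w.
Bind y := s(g(3, true)); no other remaining equation mentions y. Substituting into the earlier binding gives x := q(s(3), g(true, s(g(3, true)))).
Occurs check fails: w occurs in s(w); the equation w =?= s(w) has no finite solution.

NO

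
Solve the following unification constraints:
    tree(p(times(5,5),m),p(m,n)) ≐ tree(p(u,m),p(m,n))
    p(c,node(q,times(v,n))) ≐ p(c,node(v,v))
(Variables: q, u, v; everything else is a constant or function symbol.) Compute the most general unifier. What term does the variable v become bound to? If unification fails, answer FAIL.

FAIL

Decompose tree/2: p(times(5,5),m) ≐ p(u,m),  p(m,n) ≐ p(m,n).
Decompose p/2: times(5,5) ≐ u,  m ≐ m.
Bind u := times(5,5); no other remaining equation mentions u.
Delete trivial equation m ≐ m.
Delete trivial equation p(m,n) ≐ p(m,n).
Decompose p/2: c ≐ c,  node(q,times(v,n)) ≐ node(v,v).
Delete trivial equation c ≐ c.
Decompose node/2: q ≐ v,  times(v,n) ≐ v.
Bind q := v; no other remaining equation mentions q.
Occurs check fails: v occurs in times(v,n); the equation v ≐ times(v,n) has no finite solution.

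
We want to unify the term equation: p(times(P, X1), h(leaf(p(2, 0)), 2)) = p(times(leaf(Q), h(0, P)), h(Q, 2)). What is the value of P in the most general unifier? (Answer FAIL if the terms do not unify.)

leaf(leaf(p(2, 0)))

Decompose p/2: times(P, X1) = times(leaf(Q), h(0, P)),  h(leaf(p(2, 0)), 2) = h(Q, 2).
Decompose times/2: P = leaf(Q),  X1 = h(0, P).
Bind P := leaf(Q); substituting into the one remaining equation that mentions P gives: X1 = h(0, leaf(Q)).
Bind X1 := h(0, leaf(Q)); no other remaining equation mentions X1.
Decompose h/2: leaf(p(2, 0)) = Q,  2 = 2.
Bind Q := leaf(p(2, 0)); no other remaining equation mentions Q. Substituting into the earlier bindings gives P := leaf(leaf(p(2, 0))), X1 := h(0, leaf(leaf(p(2, 0)))).
Delete trivial equation 2 = 2.
MGU = { P := leaf(leaf(p(2, 0))), X1 := h(0, leaf(leaf(p(2, 0)))), Q := leaf(p(2, 0)) }, so P := leaf(leaf(p(2, 0))).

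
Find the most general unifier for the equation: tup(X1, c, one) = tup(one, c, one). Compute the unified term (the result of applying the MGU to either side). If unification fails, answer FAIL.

tup(one, c, one)

Decompose tup/3: X1 = one,  c = c,  one = one.
Bind X1 := one; no other remaining equation mentions X1.
Delete trivial equation c = c.
Delete trivial equation one = one.
Applying the MGU to either side gives tup(one, c, one).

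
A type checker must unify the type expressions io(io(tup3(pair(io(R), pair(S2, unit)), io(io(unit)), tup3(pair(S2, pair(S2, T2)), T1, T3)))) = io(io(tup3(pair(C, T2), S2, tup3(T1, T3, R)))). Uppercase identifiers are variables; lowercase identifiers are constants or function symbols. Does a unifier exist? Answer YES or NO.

Decompose io/1: io(tup3(pair(io(R), pair(S2, unit)), io(io(unit)), tup3(pair(S2, pair(S2, T2)), T1, T3))) = io(tup3(pair(C, T2), S2, tup3(T1, T3, R))).
Decompose io/1: tup3(pair(io(R), pair(S2, unit)), io(io(unit)), tup3(pair(S2, pair(S2, T2)), T1, T3)) = tup3(pair(C, T2), S2, tup3(T1, T3, R)).
Decompose tup3/3: pair(io(R), pair(S2, unit)) = pair(C, T2),  io(io(unit)) = S2,  tup3(pair(S2, pair(S2, T2)), T1, T3) = tup3(T1, T3, R).
Decompose pair/2: io(R) = C,  pair(S2, unit) = T2.
Bind C := io(R); no other remaining equation mentions C.
Bind T2 := pair(S2, unit); substituting into the one remaining equation that mentions T2 gives: tup3(pair(S2, pair(S2, pair(S2, unit))), T1, T3) = tup3(T1, T3, R).
Bind S2 := io(io(unit)); substituting into the remaining equation gives: tup3(pair(io(io(unit)), pair(io(io(unit)), pair(io(io(unit)), unit))), T1, T3) = tup3(T1, T3, R). Substituting into the earlier binding gives T2 := pair(io(io(unit)), unit).
Decompose tup3/3: pair(io(io(unit)), pair(io(io(unit)), pair(io(io(unit)), unit))) = T1,  T1 = T3,  T3 = R.
Bind T1 := pair(io(io(unit)), pair(io(io(unit)), pair(io(io(unit)), unit))); substituting into the one remaining equation that mentions T1 gives: pair(io(io(unit)), pair(io(io(unit)), pair(io(io(unit)), unit))) = T3.
Bind T3 := pair(io(io(unit)), pair(io(io(unit)), pair(io(io(unit)), unit))); substituting into the remaining equation gives: pair(io(io(unit)), pair(io(io(unit)), pair(io(io(unit)), unit))) = R.
Bind R := pair(io(io(unit)), pair(io(io(unit)), pair(io(io(unit)), unit))). Substituting into the earlier binding gives C := io(pair(io(io(unit)), pair(io(io(unit)), pair(io(io(unit)), unit)))).
No equations remain and no clash or occurs-check failure arose, so a unifier exists.

YES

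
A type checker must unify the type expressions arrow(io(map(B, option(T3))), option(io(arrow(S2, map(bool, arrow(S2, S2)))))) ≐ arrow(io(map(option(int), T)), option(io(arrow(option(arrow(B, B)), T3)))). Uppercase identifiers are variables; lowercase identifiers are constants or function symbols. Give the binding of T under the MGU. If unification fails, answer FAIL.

option(map(bool, arrow(option(arrow(option(int), option(int))), option(arrow(option(int), option(int))))))

Decompose arrow/2: io(map(B, option(T3))) ≐ io(map(option(int), T)),  option(io(arrow(S2, map(bool, arrow(S2, S2))))) ≐ option(io(arrow(option(arrow(B, B)), T3))).
Decompose io/1: map(B, option(T3)) ≐ map(option(int), T).
Decompose map/2: B ≐ option(int),  option(T3) ≐ T.
Bind B := option(int); substituting into the one remaining equation that mentions B gives: option(io(arrow(S2, map(bool, arrow(S2, S2))))) ≐ option(io(arrow(option(arrow(option(int), option(int))), T3))).
Bind T := option(T3); no other remaining equation mentions T.
Decompose option/1: io(arrow(S2, map(bool, arrow(S2, S2)))) ≐ io(arrow(option(arrow(option(int), option(int))), T3)).
Decompose io/1: arrow(S2, map(bool, arrow(S2, S2))) ≐ arrow(option(arrow(option(int), option(int))), T3).
Decompose arrow/2: S2 ≐ option(arrow(option(int), option(int))),  map(bool, arrow(S2, S2)) ≐ T3.
Bind S2 := option(arrow(option(int), option(int))); substituting into the remaining equation gives: map(bool, arrow(option(arrow(option(int), option(int))), option(arrow(option(int), option(int))))) ≐ T3.
Bind T3 := map(bool, arrow(option(arrow(option(int), option(int))), option(arrow(option(int), option(int))))). Substituting into the earlier binding gives T := option(map(bool, arrow(option(arrow(option(int), option(int))), option(arrow(option(int), option(int)))))).
MGU = { B := option(int), T := option(map(bool, arrow(option(arrow(option(int), option(int))), option(arrow(option(int), option(int)))))), S2 := option(arrow(option(int), option(int))), T3 := map(bool, arrow(option(arrow(option(int), option(int))), option(arrow(option(int), option(int))))) }, so T := option(map(bool, arrow(option(arrow(option(int), option(int))), option(arrow(option(int), option(int)))))).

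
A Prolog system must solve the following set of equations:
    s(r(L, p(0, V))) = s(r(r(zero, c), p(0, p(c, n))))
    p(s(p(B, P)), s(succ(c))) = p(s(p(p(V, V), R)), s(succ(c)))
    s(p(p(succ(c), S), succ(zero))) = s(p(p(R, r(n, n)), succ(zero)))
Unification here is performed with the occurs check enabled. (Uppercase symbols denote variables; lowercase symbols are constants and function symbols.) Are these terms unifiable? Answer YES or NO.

Decompose s/1: r(L, p(0, V)) = r(r(zero, c), p(0, p(c, n))).
Decompose r/2: L = r(zero, c),  p(0, V) = p(0, p(c, n)).
Bind L := r(zero, c); no other remaining equation mentions L.
Decompose p/2: 0 = 0,  V = p(c, n).
Delete trivial equation 0 = 0.
Bind V := p(c, n); substituting into the one remaining equation that mentions V gives: p(s(p(B, P)), s(succ(c))) = p(s(p(p(p(c, n), p(c, n)), R)), s(succ(c))).
Decompose p/2: s(p(B, P)) = s(p(p(p(c, n), p(c, n)), R)),  s(succ(c)) = s(succ(c)).
Decompose s/1: p(B, P) = p(p(p(c, n), p(c, n)), R).
Decompose p/2: B = p(p(c, n), p(c, n)),  P = R.
Bind B := p(p(c, n), p(c, n)); no other remaining equation mentions B.
Bind P := R; no other remaining equation mentions P.
Delete trivial equation s(succ(c)) = s(succ(c)).
Decompose s/1: p(p(succ(c), S), succ(zero)) = p(p(R, r(n, n)), succ(zero)).
Decompose p/2: p(succ(c), S) = p(R, r(n, n)),  succ(zero) = succ(zero).
Decompose p/2: succ(c) = R,  S = r(n, n).
Bind R := succ(c); no other remaining equation mentions R. Substituting into the earlier binding gives P := succ(c).
Bind S := r(n, n); no other remaining equation mentions S.
Delete trivial equation succ(zero) = succ(zero).
No equations remain and no clash or occurs-check failure arose, so a unifier exists.

YES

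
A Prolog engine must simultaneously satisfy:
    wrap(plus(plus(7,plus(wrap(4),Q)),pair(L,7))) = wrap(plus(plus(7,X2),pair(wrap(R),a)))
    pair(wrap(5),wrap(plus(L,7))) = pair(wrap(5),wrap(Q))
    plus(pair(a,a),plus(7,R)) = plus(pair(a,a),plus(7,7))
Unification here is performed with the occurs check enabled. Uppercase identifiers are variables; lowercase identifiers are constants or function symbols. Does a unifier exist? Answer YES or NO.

NO

Decompose wrap/1: plus(plus(7,plus(wrap(4),Q)),pair(L,7)) = plus(plus(7,X2),pair(wrap(R),a)).
Decompose plus/2: plus(7,plus(wrap(4),Q)) = plus(7,X2),  pair(L,7) = pair(wrap(R),a).
Decompose plus/2: 7 = 7,  plus(wrap(4),Q) = X2.
Delete trivial equation 7 = 7.
Bind X2 := plus(wrap(4),Q); no other remaining equation mentions X2.
Decompose pair/2: L = wrap(R),  7 = a.
Bind L := wrap(R); substituting into the one remaining equation that mentions L gives: pair(wrap(5),wrap(plus(wrap(R),7))) = pair(wrap(5),wrap(Q)).
Clash: constants 7 and a differ; no unifier exists.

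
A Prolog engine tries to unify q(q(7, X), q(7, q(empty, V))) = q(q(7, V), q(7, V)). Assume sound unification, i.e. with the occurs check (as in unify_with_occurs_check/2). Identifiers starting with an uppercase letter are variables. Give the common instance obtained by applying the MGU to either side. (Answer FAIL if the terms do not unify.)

Decompose q/2: q(7, X) = q(7, V),  q(7, q(empty, V)) = q(7, V).
Decompose q/2: 7 = 7,  X = V.
Delete trivial equation 7 = 7.
Bind X := V; no other remaining equation mentions X.
Decompose q/2: 7 = 7,  q(empty, V) = V.
Delete trivial equation 7 = 7.
Occurs check fails: V occurs in q(empty, V); the equation V = q(empty, V) has no finite solution.

FAIL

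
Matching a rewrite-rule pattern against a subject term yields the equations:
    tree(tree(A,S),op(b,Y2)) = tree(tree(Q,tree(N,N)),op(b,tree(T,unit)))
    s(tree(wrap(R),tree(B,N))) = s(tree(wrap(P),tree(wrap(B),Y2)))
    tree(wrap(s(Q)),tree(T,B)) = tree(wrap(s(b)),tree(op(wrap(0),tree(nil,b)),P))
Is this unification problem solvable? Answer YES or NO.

NO

Decompose tree/2: tree(A,S) = tree(Q,tree(N,N)),  op(b,Y2) = op(b,tree(T,unit)).
Decompose tree/2: A = Q,  S = tree(N,N).
Bind A := Q; no other remaining equation mentions A.
Bind S := tree(N,N); no other remaining equation mentions S.
Decompose op/2: b = b,  Y2 = tree(T,unit).
Delete trivial equation b = b.
Bind Y2 := tree(T,unit); substituting into the one remaining equation that mentions Y2 gives: s(tree(wrap(R),tree(B,N))) = s(tree(wrap(P),tree(wrap(B),tree(T,unit)))).
Decompose s/1: tree(wrap(R),tree(B,N)) = tree(wrap(P),tree(wrap(B),tree(T,unit))).
Decompose tree/2: wrap(R) = wrap(P),  tree(B,N) = tree(wrap(B),tree(T,unit)).
Decompose wrap/1: R = P.
Bind R := P; no other remaining equation mentions R.
Decompose tree/2: B = wrap(B),  N = tree(T,unit).
Occurs check fails: B occurs in wrap(B); the equation B = wrap(B) has no finite solution.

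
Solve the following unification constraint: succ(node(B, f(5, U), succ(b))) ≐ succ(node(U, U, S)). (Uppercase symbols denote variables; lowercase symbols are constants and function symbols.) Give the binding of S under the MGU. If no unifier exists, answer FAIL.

Decompose succ/1: node(B, f(5, U), succ(b)) ≐ node(U, U, S).
Decompose node/3: B ≐ U,  f(5, U) ≐ U,  succ(b) ≐ S.
Bind B := U; no other remaining equation mentions B.
Occurs check fails: U occurs in f(5, U); the equation U ≐ f(5, U) has no finite solution.

FAIL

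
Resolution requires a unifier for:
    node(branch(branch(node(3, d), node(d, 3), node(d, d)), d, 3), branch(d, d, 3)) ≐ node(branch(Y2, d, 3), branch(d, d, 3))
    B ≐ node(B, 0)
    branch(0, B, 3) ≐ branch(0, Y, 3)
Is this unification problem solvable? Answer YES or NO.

NO

Decompose node/2: branch(branch(node(3, d), node(d, 3), node(d, d)), d, 3) ≐ branch(Y2, d, 3),  branch(d, d, 3) ≐ branch(d, d, 3).
Decompose branch/3: branch(node(3, d), node(d, 3), node(d, d)) ≐ Y2,  d ≐ d,  3 ≐ 3.
Bind Y2 := branch(node(3, d), node(d, 3), node(d, d)); no other remaining equation mentions Y2.
Delete trivial equation d ≐ d.
Delete trivial equation 3 ≐ 3.
Delete trivial equation branch(d, d, 3) ≐ branch(d, d, 3).
Occurs check fails: B occurs in node(B, 0); the equation B ≐ node(B, 0) has no finite solution.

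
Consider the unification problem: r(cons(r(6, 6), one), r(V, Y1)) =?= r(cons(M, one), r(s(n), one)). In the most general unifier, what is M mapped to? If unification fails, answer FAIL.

Decompose r/2: cons(r(6, 6), one) =?= cons(M, one),  r(V, Y1) =?= r(s(n), one).
Decompose cons/2: r(6, 6) =?= M,  one =?= one.
Bind M := r(6, 6); no other remaining equation mentions M.
Delete trivial equation one =?= one.
Decompose r/2: V =?= s(n),  Y1 =?= one.
Bind V := s(n); no other remaining equation mentions V.
Bind Y1 := one.
MGU = { M -> r(6, 6), V -> s(n), Y1 -> one }, so M -> r(6, 6).

r(6, 6)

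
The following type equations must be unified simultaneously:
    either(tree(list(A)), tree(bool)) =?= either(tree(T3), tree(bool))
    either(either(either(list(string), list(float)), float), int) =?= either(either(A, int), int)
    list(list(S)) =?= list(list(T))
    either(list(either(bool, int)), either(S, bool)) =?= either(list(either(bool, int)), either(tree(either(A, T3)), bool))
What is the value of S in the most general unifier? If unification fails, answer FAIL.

FAIL

Decompose either/2: tree(list(A)) =?= tree(T3),  tree(bool) =?= tree(bool).
Decompose tree/1: list(A) =?= T3.
Bind T3 := list(A); substituting into the one remaining equation that mentions T3 gives: either(list(either(bool, int)), either(S, bool)) =?= either(list(either(bool, int)), either(tree(either(A, list(A))), bool)).
Delete trivial equation tree(bool) =?= tree(bool).
Decompose either/2: either(either(list(string), list(float)), float) =?= either(A, int),  int =?= int.
Decompose either/2: either(list(string), list(float)) =?= A,  float =?= int.
Bind A := either(list(string), list(float)); substituting into the one remaining equation that mentions A gives: either(list(either(bool, int)), either(S, bool)) =?= either(list(either(bool, int)), either(tree(either(either(list(string), list(float)), list(either(list(string), list(float))))), bool)). Substituting into the earlier binding gives T3 := list(either(list(string), list(float))).
Clash: constants float and int differ; no unifier exists.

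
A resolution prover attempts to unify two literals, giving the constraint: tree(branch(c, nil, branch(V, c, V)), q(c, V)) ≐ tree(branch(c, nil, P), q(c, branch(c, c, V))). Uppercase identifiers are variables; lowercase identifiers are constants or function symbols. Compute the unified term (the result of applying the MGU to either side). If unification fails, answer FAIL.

Decompose tree/2: branch(c, nil, branch(V, c, V)) ≐ branch(c, nil, P),  q(c, V) ≐ q(c, branch(c, c, V)).
Decompose branch/3: c ≐ c,  nil ≐ nil,  branch(V, c, V) ≐ P.
Delete trivial equation c ≐ c.
Delete trivial equation nil ≐ nil.
Bind P := branch(V, c, V); no other remaining equation mentions P.
Decompose q/2: c ≐ c,  V ≐ branch(c, c, V).
Delete trivial equation c ≐ c.
Occurs check fails: V occurs in branch(c, c, V); the equation V ≐ branch(c, c, V) has no finite solution.

FAIL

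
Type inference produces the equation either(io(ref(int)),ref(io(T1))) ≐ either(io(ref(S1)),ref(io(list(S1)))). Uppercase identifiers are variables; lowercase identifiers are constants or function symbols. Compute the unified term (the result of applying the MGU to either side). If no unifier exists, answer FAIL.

Decompose either/2: io(ref(int)) ≐ io(ref(S1)),  ref(io(T1)) ≐ ref(io(list(S1))).
Decompose io/1: ref(int) ≐ ref(S1).
Decompose ref/1: int ≐ S1.
Bind S1 := int; substituting into the remaining equation gives: ref(io(T1)) ≐ ref(io(list(int))).
Decompose ref/1: io(T1) ≐ io(list(int)).
Decompose io/1: T1 ≐ list(int).
Bind T1 := list(int).
Applying the MGU to either side gives either(io(ref(int)),ref(io(list(int)))).

either(io(ref(int)),ref(io(list(int))))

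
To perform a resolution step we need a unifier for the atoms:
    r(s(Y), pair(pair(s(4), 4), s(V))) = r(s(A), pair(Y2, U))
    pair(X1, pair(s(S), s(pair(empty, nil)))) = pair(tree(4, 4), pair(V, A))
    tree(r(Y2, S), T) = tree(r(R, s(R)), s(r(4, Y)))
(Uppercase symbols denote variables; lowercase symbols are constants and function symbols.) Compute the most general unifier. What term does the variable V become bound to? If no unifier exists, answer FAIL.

s(s(pair(s(4), 4)))

Decompose r/2: s(Y) = s(A),  pair(pair(s(4), 4), s(V)) = pair(Y2, U).
Decompose s/1: Y = A.
Bind Y := A; substituting into the one remaining equation that mentions Y gives: tree(r(Y2, S), T) = tree(r(R, s(R)), s(r(4, A))).
Decompose pair/2: pair(s(4), 4) = Y2,  s(V) = U.
Bind Y2 := pair(s(4), 4); substituting into the one remaining equation that mentions Y2 gives: tree(r(pair(s(4), 4), S), T) = tree(r(R, s(R)), s(r(4, A))).
Bind U := s(V); no other remaining equation mentions U.
Decompose pair/2: X1 = tree(4, 4),  pair(s(S), s(pair(empty, nil))) = pair(V, A).
Bind X1 := tree(4, 4); no other remaining equation mentions X1.
Decompose pair/2: s(S) = V,  s(pair(empty, nil)) = A.
Bind V := s(S); no other remaining equation mentions V. Substituting into the earlier binding gives U := s(s(S)).
Bind A := s(pair(empty, nil)); substituting into the remaining equation gives: tree(r(pair(s(4), 4), S), T) = tree(r(R, s(R)), s(r(4, s(pair(empty, nil))))). Substituting into the earlier binding gives Y := s(pair(empty, nil)).
Decompose tree/2: r(pair(s(4), 4), S) = r(R, s(R)),  T = s(r(4, s(pair(empty, nil)))).
Decompose r/2: pair(s(4), 4) = R,  S = s(R).
Bind R := pair(s(4), 4); substituting into the one remaining equation that mentions R gives: S = s(pair(s(4), 4)).
Bind S := s(pair(s(4), 4)); no other remaining equation mentions S. Substituting into the earlier bindings gives U := s(s(s(pair(s(4), 4)))), V := s(s(pair(s(4), 4))).
Bind T := s(r(4, s(pair(empty, nil)))).
MGU = { Y := s(pair(empty, nil)), Y2 := pair(s(4), 4), U := s(s(s(pair(s(4), 4)))), X1 := tree(4, 4), V := s(s(pair(s(4), 4))), A := s(pair(empty, nil)), R := pair(s(4), 4), S := s(pair(s(4), 4)), T := s(r(4, s(pair(empty, nil)))) }, so V := s(s(pair(s(4), 4))).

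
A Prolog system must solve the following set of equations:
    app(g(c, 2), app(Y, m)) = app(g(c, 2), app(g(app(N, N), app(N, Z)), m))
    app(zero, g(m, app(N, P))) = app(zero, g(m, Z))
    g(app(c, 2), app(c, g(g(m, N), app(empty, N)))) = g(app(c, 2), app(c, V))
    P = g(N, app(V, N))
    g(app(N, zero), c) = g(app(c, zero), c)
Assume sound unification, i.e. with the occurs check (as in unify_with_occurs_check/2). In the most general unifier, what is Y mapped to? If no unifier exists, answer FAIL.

g(app(c, c), app(c, app(c, g(c, app(g(g(m, c), app(empty, c)), c)))))

Decompose app/2: g(c, 2) = g(c, 2),  app(Y, m) = app(g(app(N, N), app(N, Z)), m).
Delete trivial equation g(c, 2) = g(c, 2).
Decompose app/2: Y = g(app(N, N), app(N, Z)),  m = m.
Bind Y := g(app(N, N), app(N, Z)); no other remaining equation mentions Y.
Delete trivial equation m = m.
Decompose app/2: zero = zero,  g(m, app(N, P)) = g(m, Z).
Delete trivial equation zero = zero.
Decompose g/2: m = m,  app(N, P) = Z.
Delete trivial equation m = m.
Bind Z := app(N, P); no other remaining equation mentions Z. Substituting into the earlier binding gives Y := g(app(N, N), app(N, app(N, P))).
Decompose g/2: app(c, 2) = app(c, 2),  app(c, g(g(m, N), app(empty, N))) = app(c, V).
Delete trivial equation app(c, 2) = app(c, 2).
Decompose app/2: c = c,  g(g(m, N), app(empty, N)) = V.
Delete trivial equation c = c.
Bind V := g(g(m, N), app(empty, N)); substituting into the one remaining equation that mentions V gives: P = g(N, app(g(g(m, N), app(empty, N)), N)).
Bind P := g(N, app(g(g(m, N), app(empty, N)), N)); no other remaining equation mentions P. Substituting into the earlier bindings gives Y := g(app(N, N), app(N, app(N, g(N, app(g(g(m, N), app(empty, N)), N))))), Z := app(N, g(N, app(g(g(m, N), app(empty, N)), N))).
Decompose g/2: app(N, zero) = app(c, zero),  c = c.
Decompose app/2: N = c,  zero = zero.
Bind N := c; no other remaining equation mentions N. Substituting into the earlier bindings gives Y := g(app(c, c), app(c, app(c, g(c, app(g(g(m, c), app(empty, c)), c))))), Z := app(c, g(c, app(g(g(m, c), app(empty, c)), c))), V := g(g(m, c), app(empty, c)), P := g(c, app(g(g(m, c), app(empty, c)), c)).
Delete trivial equation zero = zero.
Delete trivial equation c = c.
MGU = { Y = g(app(c, c), app(c, app(c, g(c, app(g(g(m, c), app(empty, c)), c))))), Z = app(c, g(c, app(g(g(m, c), app(empty, c)), c))), V = g(g(m, c), app(empty, c)), P = g(c, app(g(g(m, c), app(empty, c)), c)), N = c }, so Y = g(app(c, c), app(c, app(c, g(c, app(g(g(m, c), app(empty, c)), c))))).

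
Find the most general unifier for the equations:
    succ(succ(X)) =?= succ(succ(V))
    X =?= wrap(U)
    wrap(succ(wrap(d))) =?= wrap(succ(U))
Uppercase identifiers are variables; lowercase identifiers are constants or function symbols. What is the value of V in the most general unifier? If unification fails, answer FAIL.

Decompose succ/1: succ(X) =?= succ(V).
Decompose succ/1: X =?= V.
Bind X := V; substituting into the one remaining equation that mentions X gives: V =?= wrap(U).
Bind V := wrap(U); no other remaining equation mentions V. Substituting into the earlier binding gives X := wrap(U).
Decompose wrap/1: succ(wrap(d)) =?= succ(U).
Decompose succ/1: wrap(d) =?= U.
Bind U := wrap(d). Substituting into the earlier bindings gives X := wrap(wrap(d)), V := wrap(wrap(d)).
MGU = { X -> wrap(wrap(d)), V -> wrap(wrap(d)), U -> wrap(d) }, so V -> wrap(wrap(d)).

wrap(wrap(d))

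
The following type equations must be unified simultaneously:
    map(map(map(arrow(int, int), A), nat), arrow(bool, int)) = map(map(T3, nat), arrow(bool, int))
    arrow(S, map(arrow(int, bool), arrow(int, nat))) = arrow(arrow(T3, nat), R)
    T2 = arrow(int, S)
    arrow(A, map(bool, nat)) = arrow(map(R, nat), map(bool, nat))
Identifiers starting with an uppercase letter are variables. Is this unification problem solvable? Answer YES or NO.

YES

Decompose map/2: map(map(arrow(int, int), A), nat) = map(T3, nat),  arrow(bool, int) = arrow(bool, int).
Decompose map/2: map(arrow(int, int), A) = T3,  nat = nat.
Bind T3 := map(arrow(int, int), A); substituting into the one remaining equation that mentions T3 gives: arrow(S, map(arrow(int, bool), arrow(int, nat))) = arrow(arrow(map(arrow(int, int), A), nat), R).
Delete trivial equation nat = nat.
Delete trivial equation arrow(bool, int) = arrow(bool, int).
Decompose arrow/2: S = arrow(map(arrow(int, int), A), nat),  map(arrow(int, bool), arrow(int, nat)) = R.
Bind S := arrow(map(arrow(int, int), A), nat); substituting into the one remaining equation that mentions S gives: T2 = arrow(int, arrow(map(arrow(int, int), A), nat)).
Bind R := map(arrow(int, bool), arrow(int, nat)); substituting into the one remaining equation that mentions R gives: arrow(A, map(bool, nat)) = arrow(map(map(arrow(int, bool), arrow(int, nat)), nat), map(bool, nat)).
Bind T2 := arrow(int, arrow(map(arrow(int, int), A), nat)); no other remaining equation mentions T2.
Decompose arrow/2: A = map(map(arrow(int, bool), arrow(int, nat)), nat),  map(bool, nat) = map(bool, nat).
Bind A := map(map(arrow(int, bool), arrow(int, nat)), nat); no other remaining equation mentions A. Substituting into the earlier bindings gives T3 := map(arrow(int, int), map(map(arrow(int, bool), arrow(int, nat)), nat)), S := arrow(map(arrow(int, int), map(map(arrow(int, bool), arrow(int, nat)), nat)), nat), T2 := arrow(int, arrow(map(arrow(int, int), map(map(arrow(int, bool), arrow(int, nat)), nat)), nat)).
Delete trivial equation map(bool, nat) = map(bool, nat).
No equations remain and no clash or occurs-check failure arose, so a unifier exists.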